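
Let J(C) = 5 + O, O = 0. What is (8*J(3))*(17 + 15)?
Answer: 1280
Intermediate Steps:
J(C) = 5 (J(C) = 5 + 0 = 5)
(8*J(3))*(17 + 15) = (8*5)*(17 + 15) = 40*32 = 1280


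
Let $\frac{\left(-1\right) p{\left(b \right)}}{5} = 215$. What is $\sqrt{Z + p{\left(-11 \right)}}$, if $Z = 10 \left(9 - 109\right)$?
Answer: $5 i \sqrt{83} \approx 45.552 i$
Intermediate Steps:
$p{\left(b \right)} = -1075$ ($p{\left(b \right)} = \left(-5\right) 215 = -1075$)
$Z = -1000$ ($Z = 10 \left(-100\right) = -1000$)
$\sqrt{Z + p{\left(-11 \right)}} = \sqrt{-1000 - 1075} = \sqrt{-2075} = 5 i \sqrt{83}$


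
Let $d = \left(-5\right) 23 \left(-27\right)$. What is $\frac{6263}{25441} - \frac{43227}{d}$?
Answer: $- \frac{40010796}{2925715} \approx -13.676$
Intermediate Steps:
$d = 3105$ ($d = \left(-115\right) \left(-27\right) = 3105$)
$\frac{6263}{25441} - \frac{43227}{d} = \frac{6263}{25441} - \frac{43227}{3105} = 6263 \cdot \frac{1}{25441} - \frac{1601}{115} = \frac{6263}{25441} - \frac{1601}{115} = - \frac{40010796}{2925715}$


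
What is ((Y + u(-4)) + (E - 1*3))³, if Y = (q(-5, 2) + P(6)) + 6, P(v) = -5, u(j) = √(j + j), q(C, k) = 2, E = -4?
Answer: 32 + 80*I*√2 ≈ 32.0 + 113.14*I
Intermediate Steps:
u(j) = √2*√j (u(j) = √(2*j) = √2*√j)
Y = 3 (Y = (2 - 5) + 6 = -3 + 6 = 3)
((Y + u(-4)) + (E - 1*3))³ = ((3 + √2*√(-4)) + (-4 - 1*3))³ = ((3 + √2*(2*I)) + (-4 - 3))³ = ((3 + 2*I*√2) - 7)³ = (-4 + 2*I*√2)³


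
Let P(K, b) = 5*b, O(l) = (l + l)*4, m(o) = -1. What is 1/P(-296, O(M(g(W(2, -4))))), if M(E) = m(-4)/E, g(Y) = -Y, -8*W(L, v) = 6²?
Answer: -9/80 ≈ -0.11250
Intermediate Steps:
W(L, v) = -9/2 (W(L, v) = -⅛*6² = -⅛*36 = -9/2)
M(E) = -1/E
O(l) = 8*l (O(l) = (2*l)*4 = 8*l)
1/P(-296, O(M(g(W(2, -4))))) = 1/(5*(8*(-1/((-1*(-9/2)))))) = 1/(5*(8*(-1/9/2))) = 1/(5*(8*(-1*2/9))) = 1/(5*(8*(-2/9))) = 1/(5*(-16/9)) = 1/(-80/9) = -9/80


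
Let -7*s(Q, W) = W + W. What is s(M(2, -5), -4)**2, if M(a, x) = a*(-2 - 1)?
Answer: 64/49 ≈ 1.3061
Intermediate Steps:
M(a, x) = -3*a (M(a, x) = a*(-3) = -3*a)
s(Q, W) = -2*W/7 (s(Q, W) = -(W + W)/7 = -2*W/7)
s(M(2, -5), -4)**2 = (-2/7*(-4))**2 = (8/7)**2 = 64/49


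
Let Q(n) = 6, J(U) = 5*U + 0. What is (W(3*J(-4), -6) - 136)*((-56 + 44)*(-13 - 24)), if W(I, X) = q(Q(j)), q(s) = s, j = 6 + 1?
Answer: -57720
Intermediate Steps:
J(U) = 5*U
j = 7
W(I, X) = 6
(W(3*J(-4), -6) - 136)*((-56 + 44)*(-13 - 24)) = (6 - 136)*((-56 + 44)*(-13 - 24)) = -(-1560)*(-37) = -130*444 = -57720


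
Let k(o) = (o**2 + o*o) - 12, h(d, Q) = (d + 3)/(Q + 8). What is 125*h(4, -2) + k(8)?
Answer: 1571/6 ≈ 261.83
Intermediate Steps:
h(d, Q) = (3 + d)/(8 + Q)
k(o) = -12 + 2*o**2 (k(o) = (o**2 + o**2) - 12 = 2*o**2 - 12 = -12 + 2*o**2)
125*h(4, -2) + k(8) = 125*((3 + 4)/(8 - 2)) + (-12 + 2*8**2) = 125*(7/6) + (-12 + 2*64) = 125*((1/6)*7) + (-12 + 128) = 125*(7/6) + 116 = 875/6 + 116 = 1571/6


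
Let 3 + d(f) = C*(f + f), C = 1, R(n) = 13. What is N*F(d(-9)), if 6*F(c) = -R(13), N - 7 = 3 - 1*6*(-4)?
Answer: -221/3 ≈ -73.667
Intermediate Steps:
d(f) = -3 + 2*f (d(f) = -3 + 1*(f + f) = -3 + 1*(2*f) = -3 + 2*f)
N = 34 (N = 7 + (3 - 1*6*(-4)) = 7 + (3 - 6*(-4)) = 7 + (3 - 1*(-24)) = 7 + (3 + 24) = 7 + 27 = 34)
F(c) = -13/6 (F(c) = (-1*13)/6 = (⅙)*(-13) = -13/6)
N*F(d(-9)) = 34*(-13/6) = -221/3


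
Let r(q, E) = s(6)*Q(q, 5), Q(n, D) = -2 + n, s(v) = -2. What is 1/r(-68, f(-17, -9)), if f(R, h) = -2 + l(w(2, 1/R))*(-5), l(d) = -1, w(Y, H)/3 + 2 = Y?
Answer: 1/140 ≈ 0.0071429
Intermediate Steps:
w(Y, H) = -6 + 3*Y
f(R, h) = 3 (f(R, h) = -2 - 1*(-5) = -2 + 5 = 3)
r(q, E) = 4 - 2*q (r(q, E) = -2*(-2 + q) = 4 - 2*q)
1/r(-68, f(-17, -9)) = 1/(4 - 2*(-68)) = 1/(4 + 136) = 1/140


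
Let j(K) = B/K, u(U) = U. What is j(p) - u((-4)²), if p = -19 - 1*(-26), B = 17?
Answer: -95/7 ≈ -13.571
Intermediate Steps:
p = 7 (p = -19 + 26 = 7)
j(K) = 17/K
j(p) - u((-4)²) = 17/7 - 1*(-4)² = 17*(⅐) - 1*16 = 17/7 - 16 = -95/7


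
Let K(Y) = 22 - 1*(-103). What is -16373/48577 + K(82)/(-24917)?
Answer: -414038166/1210393109 ≈ -0.34207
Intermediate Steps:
K(Y) = 125 (K(Y) = 22 + 103 = 125)
-16373/48577 + K(82)/(-24917) = -16373/48577 + 125/(-24917) = -16373*1/48577 + 125*(-1/24917) = -16373/48577 - 125/24917 = -414038166/1210393109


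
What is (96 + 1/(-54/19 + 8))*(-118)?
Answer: -556193/49 ≈ -11351.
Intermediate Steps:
(96 + 1/(-54/19 + 8))*(-118) = (96 + 1/(98/19))*(-118) = (96 + 19/98)*(-118) = (9427/98)*(-118) = -556193/49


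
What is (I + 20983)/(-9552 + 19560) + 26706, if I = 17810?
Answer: 89104147/3336 ≈ 26710.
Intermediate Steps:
(I + 20983)/(-9552 + 19560) + 26706 = (17810 + 20983)/(-9552 + 19560) + 26706 = 38793/10008 + 26706 = 38793*(1/10008) + 26706 = 12931/3336 + 26706 = 89104147/3336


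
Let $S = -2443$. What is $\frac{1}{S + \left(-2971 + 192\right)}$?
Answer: $- \frac{1}{5222} \approx -0.0001915$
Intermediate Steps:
$\frac{1}{S + \left(-2971 + 192\right)} = \frac{1}{-2443 + \left(-2971 + 192\right)} = \frac{1}{-2443 - 2779} = \frac{1}{-5222} = - \frac{1}{5222}$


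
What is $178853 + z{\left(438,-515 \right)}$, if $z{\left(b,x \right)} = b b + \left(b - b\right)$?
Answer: $370697$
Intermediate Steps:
$z{\left(b,x \right)} = b^{2}$ ($z{\left(b,x \right)} = b^{2} + 0 = b^{2}$)
$178853 + z{\left(438,-515 \right)} = 178853 + 438^{2} = 178853 + 191844 = 370697$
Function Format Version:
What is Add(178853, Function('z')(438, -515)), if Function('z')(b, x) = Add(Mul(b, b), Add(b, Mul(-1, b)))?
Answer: 370697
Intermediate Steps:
Function('z')(b, x) = Pow(b, 2) (Function('z')(b, x) = Add(Pow(b, 2), 0) = Pow(b, 2))
Add(178853, Function('z')(438, -515)) = Add(178853, Pow(438, 2)) = Add(178853, 191844) = 370697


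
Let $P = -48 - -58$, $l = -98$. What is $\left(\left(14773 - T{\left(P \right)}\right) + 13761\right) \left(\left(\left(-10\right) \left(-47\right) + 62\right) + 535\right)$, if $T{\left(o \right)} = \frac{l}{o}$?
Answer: $\frac{152281173}{5} \approx 3.0456 \cdot 10^{7}$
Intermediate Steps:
$P = 10$ ($P = -48 + 58 = 10$)
$T{\left(o \right)} = - \frac{98}{o}$
$\left(\left(14773 - T{\left(P \right)}\right) + 13761\right) \left(\left(\left(-10\right) \left(-47\right) + 62\right) + 535\right) = \left(\left(14773 - - \frac{98}{10}\right) + 13761\right) \left(\left(\left(-10\right) \left(-47\right) + 62\right) + 535\right) = \left(\left(14773 - \left(-98\right) \frac{1}{10}\right) + 13761\right) \left(\left(470 + 62\right) + 535\right) = \left(\left(14773 - - \frac{49}{5}\right) + 13761\right) \left(532 + 535\right) = \left(\left(14773 + \frac{49}{5}\right) + 13761\right) 1067 = \left(\frac{73914}{5} + 13761\right) 1067 = \frac{142719}{5} \cdot 1067 = \frac{152281173}{5}$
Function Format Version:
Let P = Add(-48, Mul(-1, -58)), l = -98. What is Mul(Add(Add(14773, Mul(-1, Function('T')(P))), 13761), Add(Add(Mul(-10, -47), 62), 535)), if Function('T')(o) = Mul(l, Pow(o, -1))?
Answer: Rational(152281173, 5) ≈ 3.0456e+7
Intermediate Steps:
P = 10 (P = Add(-48, 58) = 10)
Function('T')(o) = Mul(-98, Pow(o, -1))
Mul(Add(Add(14773, Mul(-1, Function('T')(P))), 13761), Add(Add(Mul(-10, -47), 62), 535)) = Mul(Add(Add(14773, Mul(-1, Mul(-98, Pow(10, -1)))), 13761), Add(Add(Mul(-10, -47), 62), 535)) = Mul(Add(Add(14773, Mul(-1, Mul(-98, Rational(1, 10)))), 13761), Add(Add(470, 62), 535)) = Mul(Add(Add(14773, Mul(-1, Rational(-49, 5))), 13761), Add(532, 535)) = Mul(Add(Add(14773, Rational(49, 5)), 13761), 1067) = Mul(Add(Rational(73914, 5), 13761), 1067) = Mul(Rational(142719, 5), 1067) = Rational(152281173, 5)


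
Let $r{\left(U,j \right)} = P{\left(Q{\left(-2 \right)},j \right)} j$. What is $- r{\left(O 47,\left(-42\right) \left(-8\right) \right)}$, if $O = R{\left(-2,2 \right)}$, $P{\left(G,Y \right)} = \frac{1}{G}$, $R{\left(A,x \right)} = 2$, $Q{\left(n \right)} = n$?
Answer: $168$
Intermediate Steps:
$O = 2$
$r{\left(U,j \right)} = - \frac{j}{2}$ ($r{\left(U,j \right)} = \frac{j}{-2} = - \frac{j}{2}$)
$- r{\left(O 47,\left(-42\right) \left(-8\right) \right)} = - \frac{\left(-1\right) \left(\left(-42\right) \left(-8\right)\right)}{2} = - \frac{\left(-1\right) 336}{2} = \left(-1\right) \left(-168\right) = 168$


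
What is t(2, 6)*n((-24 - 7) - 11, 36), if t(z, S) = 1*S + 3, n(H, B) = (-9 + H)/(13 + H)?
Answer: 459/29 ≈ 15.828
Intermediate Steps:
n(H, B) = (-9 + H)/(13 + H)
t(z, S) = 3 + S (t(z, S) = S + 3 = 3 + S)
t(2, 6)*n((-24 - 7) - 11, 36) = (3 + 6)*((-9 + ((-24 - 7) - 11))/(13 + ((-24 - 7) - 11))) = 9*((-9 + (-31 - 11))/(13 + (-31 - 11))) = 9*((-9 - 42)/(13 - 42)) = 9*(-51/(-29)) = 9*(-1/29*(-51)) = 9*(51/29) = 459/29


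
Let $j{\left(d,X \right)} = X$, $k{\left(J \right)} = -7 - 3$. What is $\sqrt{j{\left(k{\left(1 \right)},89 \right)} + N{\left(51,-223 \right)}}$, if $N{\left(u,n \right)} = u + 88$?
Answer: $2 \sqrt{57} \approx 15.1$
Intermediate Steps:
$k{\left(J \right)} = -10$
$N{\left(u,n \right)} = 88 + u$
$\sqrt{j{\left(k{\left(1 \right)},89 \right)} + N{\left(51,-223 \right)}} = \sqrt{89 + \left(88 + 51\right)} = \sqrt{89 + 139} = \sqrt{228} = 2 \sqrt{57}$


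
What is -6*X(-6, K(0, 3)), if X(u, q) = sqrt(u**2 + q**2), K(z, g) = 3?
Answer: -18*sqrt(5) ≈ -40.249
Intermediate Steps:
X(u, q) = sqrt(q**2 + u**2)
-6*X(-6, K(0, 3)) = -6*sqrt(3**2 + (-6)**2) = -6*sqrt(9 + 36) = -18*sqrt(5)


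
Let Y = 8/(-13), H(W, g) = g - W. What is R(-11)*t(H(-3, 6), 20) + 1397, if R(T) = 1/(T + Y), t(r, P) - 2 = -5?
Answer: 210986/151 ≈ 1397.3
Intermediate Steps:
Y = -8/13 (Y = 8*(-1/13) = -8/13 ≈ -0.61539)
t(r, P) = -3 (t(r, P) = 2 - 5 = -3)
R(T) = 1/(-8/13 + T) (R(T) = 1/(T - 8/13) = 1/(-8/13 + T))
R(-11)*t(H(-3, 6), 20) + 1397 = (13/(-8 + 13*(-11)))*(-3) + 1397 = (13/(-8 - 143))*(-3) + 1397 = (13/(-151))*(-3) + 1397 = (13*(-1/151))*(-3) + 1397 = -13/151*(-3) + 1397 = 39/151 + 1397 = 210986/151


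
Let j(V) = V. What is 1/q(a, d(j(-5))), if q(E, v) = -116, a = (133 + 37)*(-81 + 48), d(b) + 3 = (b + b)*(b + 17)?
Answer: -1/116 ≈ -0.0086207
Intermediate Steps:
d(b) = -3 + 2*b*(17 + b) (d(b) = -3 + (b + b)*(b + 17) = -3 + (2*b)*(17 + b) = -3 + 2*b*(17 + b))
a = -5610 (a = 170*(-33) = -5610)
1/q(a, d(j(-5))) = 1/(-116) = -1/116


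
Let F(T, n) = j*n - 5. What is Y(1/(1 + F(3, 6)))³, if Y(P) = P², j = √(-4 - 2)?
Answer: I/(512*(575*I + 9954*√6)) ≈ 1.888e-9 + 8.006e-8*I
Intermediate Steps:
j = I*√6 (j = √(-6) = I*√6 ≈ 2.4495*I)
F(T, n) = -5 + I*n*√6 (F(T, n) = (I*√6)*n - 5 = I*n*√6 - 5 = -5 + I*n*√6)
Y(1/(1 + F(3, 6)))³ = ((1/(1 + (-5 + I*6*√6)))²)³ = ((1/(1 + (-5 + 6*I*√6)))²)³ = ((1/(-4 + 6*I*√6))²)³ = ((-4 + 6*I*√6)⁻²)³ = (-4 + 6*I*√6)⁻⁶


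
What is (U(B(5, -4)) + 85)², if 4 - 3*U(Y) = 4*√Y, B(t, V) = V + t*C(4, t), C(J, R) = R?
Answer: 67417/9 - 2072*√21/9 ≈ 6435.8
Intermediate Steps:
B(t, V) = V + t² (B(t, V) = V + t*t = V + t²)
U(Y) = 4/3 - 4*√Y/3
(U(B(5, -4)) + 85)² = ((4/3 - 4*√(-4 + 5²)/3) + 85)² = ((4/3 - 4*√(-4 + 25)/3) + 85)² = ((4/3 - 4*√21/3) + 85)² = (259/3 - 4*√21/3)²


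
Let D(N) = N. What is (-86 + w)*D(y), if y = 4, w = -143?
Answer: -916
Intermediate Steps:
(-86 + w)*D(y) = (-86 - 143)*4 = -229*4 = -916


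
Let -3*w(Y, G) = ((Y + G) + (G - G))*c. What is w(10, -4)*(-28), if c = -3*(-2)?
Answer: 336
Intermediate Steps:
c = 6
w(Y, G) = -2*G - 2*Y (w(Y, G) = -((Y + G) + (G - G))*6/3 = -((G + Y) + 0)*6/3 = -(G + Y)*6/3 = -(6*G + 6*Y)/3 = -2*G - 2*Y)
w(10, -4)*(-28) = (-2*(-4) - 2*10)*(-28) = (8 - 20)*(-28) = -12*(-28) = 336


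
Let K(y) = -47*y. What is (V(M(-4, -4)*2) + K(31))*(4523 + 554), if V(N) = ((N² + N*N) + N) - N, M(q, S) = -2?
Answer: -7234725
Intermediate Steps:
V(N) = 2*N² (V(N) = ((N² + N²) + N) - N = (2*N² + N) - N = (N + 2*N²) - N = 2*N²)
(V(M(-4, -4)*2) + K(31))*(4523 + 554) = (2*(-2*2)² - 47*31)*(4523 + 554) = (2*(-4)² - 1457)*5077 = (2*16 - 1457)*5077 = (32 - 1457)*5077 = -1425*5077 = -7234725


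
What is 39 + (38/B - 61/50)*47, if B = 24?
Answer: 16823/300 ≈ 56.077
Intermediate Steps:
39 + (38/B - 61/50)*47 = 39 + (38/24 - 61/50)*47 = 39 + (38*(1/24) - 61*1/50)*47 = 39 + (19/12 - 61/50)*47 = 39 + (109/300)*47 = 39 + 5123/300 = 16823/300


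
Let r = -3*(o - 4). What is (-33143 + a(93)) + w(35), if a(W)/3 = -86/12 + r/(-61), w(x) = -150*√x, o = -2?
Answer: -4046177/122 - 150*√35 ≈ -34053.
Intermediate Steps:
r = 18 (r = -3*(-2 - 4) = -3*(-6) = 18)
a(W) = -2731/122 (a(W) = 3*(-86/12 + 18/(-61)) = 3*(-86*1/12 + 18*(-1/61)) = 3*(-43/6 - 18/61) = 3*(-2731/366) = -2731/122)
(-33143 + a(93)) + w(35) = (-33143 - 2731/122) - 150*√35 = -4046177/122 - 150*√35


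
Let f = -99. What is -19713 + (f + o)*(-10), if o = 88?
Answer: -19603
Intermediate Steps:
-19713 + (f + o)*(-10) = -19713 + (-99 + 88)*(-10) = -19713 - 11*(-10) = -19713 + 110 = -19603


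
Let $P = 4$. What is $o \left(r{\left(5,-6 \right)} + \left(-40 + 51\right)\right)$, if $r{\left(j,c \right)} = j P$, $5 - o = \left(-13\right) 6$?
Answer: $2573$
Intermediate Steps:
$o = 83$ ($o = 5 - \left(-13\right) 6 = 5 - -78 = 5 + 78 = 83$)
$r{\left(j,c \right)} = 4 j$ ($r{\left(j,c \right)} = j 4 = 4 j$)
$o \left(r{\left(5,-6 \right)} + \left(-40 + 51\right)\right) = 83 \left(4 \cdot 5 + \left(-40 + 51\right)\right) = 83 \left(20 + 11\right) = 83 \cdot 31 = 2573$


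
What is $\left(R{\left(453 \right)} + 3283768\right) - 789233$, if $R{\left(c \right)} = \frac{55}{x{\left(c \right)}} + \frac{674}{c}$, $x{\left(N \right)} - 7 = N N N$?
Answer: $\frac{105046769607955751}{42110736852} \approx 2.4945 \cdot 10^{6}$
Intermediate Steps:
$x{\left(N \right)} = 7 + N^{3}$ ($x{\left(N \right)} = 7 + N N N = 7 + N^{2} N = 7 + N^{3}$)
$R{\left(c \right)} = \frac{55}{7 + c^{3}} + \frac{674}{c}$
$\left(R{\left(453 \right)} + 3283768\right) - 789233 = \left(\left(\frac{55}{7 + 453^{3}} + \frac{674}{453}\right) + 3283768\right) - 789233 = \left(\left(\frac{55}{7 + 92959677} + 674 \cdot \frac{1}{453}\right) + 3283768\right) - 789233 = \left(\left(\frac{55}{92959684} + \frac{674}{453}\right) + 3283768\right) - 789233 = \left(\frac{62654851931}{42110736852} + 3283768\right) - 789233 = \frac{138281952785870267}{42110736852} - 789233 = \frac{105046769607955751}{42110736852}$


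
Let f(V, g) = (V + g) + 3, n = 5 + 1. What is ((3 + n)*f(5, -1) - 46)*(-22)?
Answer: -374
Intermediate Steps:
n = 6
f(V, g) = 3 + V + g
((3 + n)*f(5, -1) - 46)*(-22) = ((3 + 6)*(3 + 5 - 1) - 46)*(-22) = (9*7 - 46)*(-22) = (63 - 46)*(-22) = 17*(-22) = -374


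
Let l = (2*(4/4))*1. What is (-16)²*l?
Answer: 512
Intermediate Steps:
l = 2 (l = (2*(4*(¼)))*1 = (2*1)*1 = 2*1 = 2)
(-16)²*l = (-16)²*2 = 256*2 = 512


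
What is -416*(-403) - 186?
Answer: 167462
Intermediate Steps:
-416*(-403) - 186 = 167648 - 186 = 167462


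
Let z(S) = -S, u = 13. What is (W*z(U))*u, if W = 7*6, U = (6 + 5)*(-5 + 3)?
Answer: 12012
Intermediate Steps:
U = -22 (U = 11*(-2) = -22)
W = 42
(W*z(U))*u = (42*(-1*(-22)))*13 = (42*22)*13 = 924*13 = 12012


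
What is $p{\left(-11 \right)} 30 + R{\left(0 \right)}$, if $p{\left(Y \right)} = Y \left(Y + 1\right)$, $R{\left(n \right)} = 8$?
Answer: $3308$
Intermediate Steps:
$p{\left(Y \right)} = Y \left(1 + Y\right)$
$p{\left(-11 \right)} 30 + R{\left(0 \right)} = - 11 \left(1 - 11\right) 30 + 8 = \left(-11\right) \left(-10\right) 30 + 8 = 110 \cdot 30 + 8 = 3300 + 8 = 3308$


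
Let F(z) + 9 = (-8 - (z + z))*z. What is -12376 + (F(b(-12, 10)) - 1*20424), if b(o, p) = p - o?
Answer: -33953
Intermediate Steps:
F(z) = -9 + z*(-8 - 2*z) (F(z) = -9 + (-8 - (z + z))*z = -9 + (-8 - 2*z)*z = -9 + z*(-8 - 2*z))
-12376 + (F(b(-12, 10)) - 1*20424) = -12376 + ((-9 - 8*(10 - 1*(-12)) - 2*(10 - 1*(-12))**2) - 1*20424) = -12376 + ((-9 - 8*(10 + 12) - 2*(10 + 12)**2) - 20424) = -12376 + ((-9 - 8*22 - 2*22**2) - 20424) = -12376 + ((-9 - 176 - 2*484) - 20424) = -12376 + ((-9 - 176 - 968) - 20424) = -12376 + (-1153 - 20424) = -12376 - 21577 = -33953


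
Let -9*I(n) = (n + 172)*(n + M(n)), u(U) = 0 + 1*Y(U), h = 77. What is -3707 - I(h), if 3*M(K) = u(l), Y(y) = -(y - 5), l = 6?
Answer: -14273/9 ≈ -1585.9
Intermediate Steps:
Y(y) = 5 - y (Y(y) = -(-5 + y) = 5 - y)
u(U) = 5 - U (u(U) = 0 + 1*(5 - U) = 0 + (5 - U) = 5 - U)
M(K) = -⅓ (M(K) = (5 - 1*6)/3 = (5 - 6)/3 = (⅓)*(-1) = -⅓)
I(n) = -(172 + n)*(-⅓ + n)/9 (I(n) = -(n + 172)*(n - ⅓)/9 = -(172 + n)*(-⅓ + n)/9)
-3707 - I(h) = -3707 - (172/27 - 515/27*77 - ⅑*77²) = -3707 - (172/27 - 39655/27 - ⅑*5929) = -3707 - (172/27 - 39655/27 - 5929/9) = -3707 - 1*(-19090/9) = -3707 + 19090/9 = -14273/9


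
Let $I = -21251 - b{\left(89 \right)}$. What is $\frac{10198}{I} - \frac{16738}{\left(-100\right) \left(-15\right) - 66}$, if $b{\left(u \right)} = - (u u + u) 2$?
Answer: $- \frac{51090205}{3750627} \approx -13.622$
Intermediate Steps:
$b{\left(u \right)} = - 2 u - 2 u^{2}$ ($b{\left(u \right)} = - (u^{2} + u) 2 = - (u + u^{2}) 2 = \left(- u - u^{2}\right) 2 = - 2 u - 2 u^{2}$)
$I = -5231$ ($I = -21251 - \left(-2\right) 89 \left(1 + 89\right) = -21251 - \left(-2\right) 89 \cdot 90 = -21251 - -16020 = -21251 + 16020 = -5231$)
$\frac{10198}{I} - \frac{16738}{\left(-100\right) \left(-15\right) - 66} = \frac{10198}{-5231} - \frac{16738}{\left(-100\right) \left(-15\right) - 66} = 10198 \left(- \frac{1}{5231}\right) - \frac{16738}{1500 - 66} = - \frac{10198}{5231} - \frac{16738}{1434} = - \frac{10198}{5231} - \frac{8369}{717} = - \frac{51090205}{3750627}$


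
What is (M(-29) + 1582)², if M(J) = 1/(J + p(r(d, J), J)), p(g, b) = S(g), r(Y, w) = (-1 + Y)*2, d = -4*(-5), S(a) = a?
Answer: 202749121/81 ≈ 2.5031e+6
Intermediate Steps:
d = 20
r(Y, w) = -2 + 2*Y
p(g, b) = g
M(J) = 1/(38 + J) (M(J) = 1/(J + (-2 + 2*20)) = 1/(J + (-2 + 40)) = 1/(J + 38) = 1/(38 + J))
(M(-29) + 1582)² = (1/(38 - 29) + 1582)² = (1/9 + 1582)² = (⅑ + 1582)² = (14239/9)² = 202749121/81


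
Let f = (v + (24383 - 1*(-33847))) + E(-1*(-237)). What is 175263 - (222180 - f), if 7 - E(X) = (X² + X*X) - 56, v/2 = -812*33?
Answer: -154554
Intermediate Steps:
v = -53592 (v = 2*(-812*33) = 2*(-26796) = -53592)
E(X) = 63 - 2*X² (E(X) = 7 - ((X² + X*X) - 56) = 7 - ((X² + X²) - 56) = 7 - (2*X² - 56) = 7 - (-56 + 2*X²) = 7 + (56 - 2*X²) = 63 - 2*X²)
f = -107637 (f = (-53592 + (24383 - 1*(-33847))) + (63 - 2*(-1*(-237))²) = (-53592 + (24383 + 33847)) + (63 - 2*237²) = (-53592 + 58230) + (63 - 2*56169) = 4638 + (63 - 112338) = 4638 - 112275 = -107637)
175263 - (222180 - f) = 175263 - (222180 - 1*(-107637)) = 175263 - (222180 + 107637) = 175263 - 1*329817 = 175263 - 329817 = -154554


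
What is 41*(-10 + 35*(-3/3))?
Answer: -1845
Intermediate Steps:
41*(-10 + 35*(-3/3)) = 41*(-10 + 35*(-3*⅓)) = 41*(-10 + 35*(-1)) = 41*(-10 - 35) = 41*(-45) = -1845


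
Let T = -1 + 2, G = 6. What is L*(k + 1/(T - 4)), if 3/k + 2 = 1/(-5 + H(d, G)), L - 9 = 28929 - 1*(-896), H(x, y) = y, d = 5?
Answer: -298340/3 ≈ -99447.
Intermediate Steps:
T = 1
L = 29834 (L = 9 + (28929 - 1*(-896)) = 9 + (28929 + 896) = 9 + 29825 = 29834)
k = -3 (k = 3/(-2 + 1/(-5 + 6)) = 3/(-2 + 1/1) = 3/(-2 + 1) = 3/(-1) = 3*(-1) = -3)
L*(k + 1/(T - 4)) = 29834*(-3 + 1/(1 - 4)) = 29834*(-3 + 1/(-3)) = 29834*(-3 - ⅓) = 29834*(-10/3) = -298340/3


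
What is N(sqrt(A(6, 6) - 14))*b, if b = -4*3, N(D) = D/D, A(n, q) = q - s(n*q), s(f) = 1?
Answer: -12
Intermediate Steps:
A(n, q) = -1 + q (A(n, q) = q - 1*1 = q - 1 = -1 + q)
N(D) = 1
b = -12
N(sqrt(A(6, 6) - 14))*b = 1*(-12) = -12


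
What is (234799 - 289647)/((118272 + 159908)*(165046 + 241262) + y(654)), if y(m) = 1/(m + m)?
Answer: -71741184/147839001347521 ≈ -4.8527e-7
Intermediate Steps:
y(m) = 1/(2*m)
(234799 - 289647)/((118272 + 159908)*(165046 + 241262) + y(654)) = (234799 - 289647)/((118272 + 159908)*(165046 + 241262) + (1/2)/654) = -54848/(278180*406308 + (1/2)*(1/654)) = -54848/(113026759440 + 1/1308) = -54848/147839001347521/1308 = -54848*1308/147839001347521 = -71741184/147839001347521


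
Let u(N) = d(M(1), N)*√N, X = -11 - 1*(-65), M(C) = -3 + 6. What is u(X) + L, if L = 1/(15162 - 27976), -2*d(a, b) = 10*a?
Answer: -1/12814 - 45*√6 ≈ -110.23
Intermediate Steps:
M(C) = 3
d(a, b) = -5*a
X = 54 (X = -11 + 65 = 54)
u(N) = -15*√N (u(N) = (-5*3)*√N = -15*√N)
L = -1/12814 (L = 1/(-12814) = -1/12814 ≈ -7.8040e-5)
u(X) + L = -45*√6 - 1/12814 = -1/12814 - 45*√6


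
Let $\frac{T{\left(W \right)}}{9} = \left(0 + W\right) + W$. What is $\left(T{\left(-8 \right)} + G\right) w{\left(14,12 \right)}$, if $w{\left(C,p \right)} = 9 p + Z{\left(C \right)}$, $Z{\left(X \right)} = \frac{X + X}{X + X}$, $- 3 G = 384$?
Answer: $-29648$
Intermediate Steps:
$G = -128$ ($G = \left(- \frac{1}{3}\right) 384 = -128$)
$T{\left(W \right)} = 18 W$ ($T{\left(W \right)} = 9 \left(\left(0 + W\right) + W\right) = 9 \left(W + W\right) = 9 \cdot 2 W = 18 W$)
$Z{\left(X \right)} = 1$ ($Z{\left(X \right)} = \frac{2 X}{2 X} = 2 X \frac{1}{2 X} = 1$)
$w{\left(C,p \right)} = 1 + 9 p$ ($w{\left(C,p \right)} = 9 p + 1 = 1 + 9 p$)
$\left(T{\left(-8 \right)} + G\right) w{\left(14,12 \right)} = \left(18 \left(-8\right) - 128\right) \left(1 + 9 \cdot 12\right) = \left(-144 - 128\right) \left(1 + 108\right) = \left(-272\right) 109 = -29648$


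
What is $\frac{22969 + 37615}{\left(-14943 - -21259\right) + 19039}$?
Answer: $\frac{60584}{25355} \approx 2.3894$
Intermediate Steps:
$\frac{22969 + 37615}{\left(-14943 - -21259\right) + 19039} = \frac{60584}{\left(-14943 + 21259\right) + 19039} = \frac{60584}{6316 + 19039} = \frac{60584}{25355}$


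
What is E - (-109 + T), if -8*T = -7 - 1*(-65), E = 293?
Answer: 1637/4 ≈ 409.25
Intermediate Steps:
T = -29/4 (T = -(-7 - 1*(-65))/8 = -(-7 + 65)/8 = -⅛*58 = -29/4 ≈ -7.2500)
E - (-109 + T) = 293 - (-109 - 29/4) = 293 - 1*(-465/4) = 293 + 465/4 = 1637/4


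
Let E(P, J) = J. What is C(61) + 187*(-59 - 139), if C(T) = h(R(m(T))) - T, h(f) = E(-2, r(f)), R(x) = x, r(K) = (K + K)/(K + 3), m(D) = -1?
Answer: -37088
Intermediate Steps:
r(K) = 2*K/(3 + K) (r(K) = (2*K)/(3 + K) = 2*K/(3 + K))
h(f) = 2*f/(3 + f)
C(T) = -1 - T (C(T) = 2*(-1)/(3 - 1) - T = 2*(-1)/2 - T = 2*(-1)*(1/2) - T = -1 - T)
C(61) + 187*(-59 - 139) = (-1 - 1*61) + 187*(-59 - 139) = (-1 - 61) + 187*(-198) = -62 - 37026 = -37088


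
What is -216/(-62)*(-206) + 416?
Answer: -9352/31 ≈ -301.68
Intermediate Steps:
-216/(-62)*(-206) + 416 = -216*(-1/62)*(-206) + 416 = (108/31)*(-206) + 416 = -22248/31 + 416 = -9352/31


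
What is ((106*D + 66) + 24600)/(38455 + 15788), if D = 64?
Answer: 31450/54243 ≈ 0.57980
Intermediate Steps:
((106*D + 66) + 24600)/(38455 + 15788) = ((106*64 + 66) + 24600)/(38455 + 15788) = ((6784 + 66) + 24600)/54243 = (6850 + 24600)*(1/54243) = 31450*(1/54243) = 31450/54243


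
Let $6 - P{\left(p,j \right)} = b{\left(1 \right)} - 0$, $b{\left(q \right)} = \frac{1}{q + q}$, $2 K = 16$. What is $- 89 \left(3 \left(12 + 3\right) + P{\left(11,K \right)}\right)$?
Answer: $- \frac{8989}{2} \approx -4494.5$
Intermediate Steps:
$K = 8$ ($K = \frac{1}{2} \cdot 16 = 8$)
$b{\left(q \right)} = \frac{1}{2 q}$
$P{\left(p,j \right)} = \frac{11}{2}$ ($P{\left(p,j \right)} = 6 - \left(\frac{1}{2 \cdot 1} - 0\right) = 6 - \left(\frac{1}{2} \cdot 1 + 0\right) = 6 - \left(\frac{1}{2} + 0\right) = 6 - \frac{1}{2} = \frac{11}{2}$)
$- 89 \left(3 \left(12 + 3\right) + P{\left(11,K \right)}\right) = - 89 \left(3 \left(12 + 3\right) + \frac{11}{2}\right) = - 89 \left(3 \cdot 15 + \frac{11}{2}\right) = - 89 \left(45 + \frac{11}{2}\right) = \left(-89\right) \frac{101}{2} = - \frac{8989}{2}$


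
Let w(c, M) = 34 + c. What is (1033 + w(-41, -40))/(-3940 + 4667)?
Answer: 1026/727 ≈ 1.4113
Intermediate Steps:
(1033 + w(-41, -40))/(-3940 + 4667) = (1033 + (34 - 41))/(-3940 + 4667) = (1033 - 7)/727 = 1026*(1/727) = 1026/727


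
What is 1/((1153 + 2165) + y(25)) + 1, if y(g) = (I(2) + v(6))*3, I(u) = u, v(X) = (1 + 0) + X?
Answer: 3346/3345 ≈ 1.0003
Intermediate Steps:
v(X) = 1 + X
y(g) = 27 (y(g) = (2 + (1 + 6))*3 = (2 + 7)*3 = 9*3 = 27)
1/((1153 + 2165) + y(25)) + 1 = 1/((1153 + 2165) + 27) + 1 = 1/(3318 + 27) + 1 = 1/3345 + 1 = 3346/3345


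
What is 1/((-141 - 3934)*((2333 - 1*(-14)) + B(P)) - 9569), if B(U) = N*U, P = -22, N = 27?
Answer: -1/7153044 ≈ -1.3980e-7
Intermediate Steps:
B(U) = 27*U
1/((-141 - 3934)*((2333 - 1*(-14)) + B(P)) - 9569) = 1/((-141 - 3934)*((2333 - 1*(-14)) + 27*(-22)) - 9569) = 1/(-4075*((2333 + 14) - 594) - 9569) = 1/(-4075*(2347 - 594) - 9569) = 1/(-4075*1753 - 9569) = 1/(-7143475 - 9569) = 1/(-7153044) = -1/7153044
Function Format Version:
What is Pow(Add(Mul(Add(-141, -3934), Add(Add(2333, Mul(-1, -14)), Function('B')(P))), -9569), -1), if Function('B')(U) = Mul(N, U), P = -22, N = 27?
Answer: Rational(-1, 7153044) ≈ -1.3980e-7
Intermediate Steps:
Function('B')(U) = Mul(27, U)
Pow(Add(Mul(Add(-141, -3934), Add(Add(2333, Mul(-1, -14)), Function('B')(P))), -9569), -1) = Pow(Add(Mul(Add(-141, -3934), Add(Add(2333, Mul(-1, -14)), Mul(27, -22))), -9569), -1) = Pow(Add(Mul(-4075, Add(Add(2333, 14), -594)), -9569), -1) = Pow(Add(Mul(-4075, Add(2347, -594)), -9569), -1) = Pow(Add(Mul(-4075, 1753), -9569), -1) = Pow(Add(-7143475, -9569), -1) = Pow(-7153044, -1) = Rational(-1, 7153044)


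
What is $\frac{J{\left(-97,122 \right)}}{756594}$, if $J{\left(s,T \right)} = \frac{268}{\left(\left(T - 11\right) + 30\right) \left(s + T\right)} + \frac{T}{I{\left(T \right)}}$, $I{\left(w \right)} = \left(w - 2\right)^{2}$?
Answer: $\frac{5719}{51206281920} \approx 1.1169 \cdot 10^{-7}$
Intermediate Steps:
$I{\left(w \right)} = \left(-2 + w\right)^{2}$
$J{\left(s,T \right)} = \frac{T}{\left(-2 + T\right)^{2}} + \frac{268}{\left(19 + T\right) \left(T + s\right)}$ ($J{\left(s,T \right)} = \frac{268}{\left(\left(T - 11\right) + 30\right) \left(s + T\right)} + \frac{T}{\left(-2 + T\right)^{2}} = \frac{268}{\left(\left(-11 + T\right) + 30\right) \left(T + s\right)} + \frac{T}{\left(-2 + T\right)^{2}} = \frac{268}{\left(19 + T\right) \left(T + s\right)} + \frac{T}{\left(-2 + T\right)^{2}} = \frac{T}{\left(-2 + T\right)^{2}} + \frac{268}{\left(19 + T\right) \left(T + s\right)}$)
$\frac{J{\left(-97,122 \right)}}{756594} = \frac{\frac{1}{\left(-2 + 122\right)^{2}} \frac{1}{122^{2} + 19 \cdot 122 + 19 \left(-97\right) + 122 \left(-97\right)} \left(122^{3} + 19 \cdot 122^{2} + 268 \left(-2 + 122\right)^{2} - 97 \cdot 122^{2} + 19 \cdot 122 \left(-97\right)\right)}{756594} = \frac{1815848 + 19 \cdot 14884 + 268 \cdot 120^{2} - 1443748 - 224846}{14400 \left(14884 + 2318 - 1843 - 11834\right)} \frac{1}{756594} = \frac{1815848 + 282796 + 268 \cdot 14400 - 1443748 - 224846}{14400 \cdot 3525} \cdot \frac{1}{756594} = \frac{1}{14400} \cdot \frac{1}{3525} \left(1815848 + 282796 + 3859200 - 1443748 - 224846\right) \frac{1}{756594} = \frac{1}{14400} \cdot \frac{1}{3525} \cdot 4289250 \cdot \frac{1}{756594} = \frac{5719}{67680} \cdot \frac{1}{756594} = \frac{5719}{51206281920}$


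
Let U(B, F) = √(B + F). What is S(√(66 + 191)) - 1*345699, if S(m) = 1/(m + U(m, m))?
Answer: (1 - 345699*√257 - 345699*√2*257^(¼))/(√257 + √2*257^(¼)) ≈ -3.4570e+5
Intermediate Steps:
S(m) = 1/(m + √2*√m) (S(m) = 1/(m + √(m + m)) = 1/(m + √(2*m)) = 1/(m + √2*√m))
S(√(66 + 191)) - 1*345699 = 1/(√(66 + 191) + √2*√(√(66 + 191))) - 1*345699 = 1/(√257 + √2*√(√257)) - 345699 = 1/(√257 + √2*257^(¼)) - 345699 = -345699 + 1/(√257 + √2*257^(¼))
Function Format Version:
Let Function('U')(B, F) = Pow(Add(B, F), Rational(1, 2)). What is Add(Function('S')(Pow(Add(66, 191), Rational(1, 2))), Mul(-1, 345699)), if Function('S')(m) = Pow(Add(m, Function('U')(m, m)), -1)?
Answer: Mul(Pow(Add(Pow(257, Rational(1, 2)), Mul(Pow(2, Rational(1, 2)), Pow(257, Rational(1, 4)))), -1), Add(1, Mul(-345699, Pow(257, Rational(1, 2))), Mul(-345699, Pow(2, Rational(1, 2)), Pow(257, Rational(1, 4))))) ≈ -3.4570e+5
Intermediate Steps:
Function('S')(m) = Pow(Add(m, Mul(Pow(2, Rational(1, 2)), Pow(m, Rational(1, 2)))), -1) (Function('S')(m) = Pow(Add(m, Pow(Add(m, m), Rational(1, 2))), -1) = Pow(Add(m, Pow(Mul(2, m), Rational(1, 2))), -1) = Pow(Add(m, Mul(Pow(2, Rational(1, 2)), Pow(m, Rational(1, 2)))), -1))
Add(Function('S')(Pow(Add(66, 191), Rational(1, 2))), Mul(-1, 345699)) = Add(Pow(Add(Pow(Add(66, 191), Rational(1, 2)), Mul(Pow(2, Rational(1, 2)), Pow(Pow(Add(66, 191), Rational(1, 2)), Rational(1, 2)))), -1), Mul(-1, 345699)) = Add(Pow(Add(Pow(257, Rational(1, 2)), Mul(Pow(2, Rational(1, 2)), Pow(Pow(257, Rational(1, 2)), Rational(1, 2)))), -1), -345699) = Add(Pow(Add(Pow(257, Rational(1, 2)), Mul(Pow(2, Rational(1, 2)), Pow(257, Rational(1, 4)))), -1), -345699) = Add(-345699, Pow(Add(Pow(257, Rational(1, 2)), Mul(Pow(2, Rational(1, 2)), Pow(257, Rational(1, 4)))), -1))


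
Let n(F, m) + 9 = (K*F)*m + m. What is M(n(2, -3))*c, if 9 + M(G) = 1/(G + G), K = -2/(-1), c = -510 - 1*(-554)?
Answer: -4763/12 ≈ -396.92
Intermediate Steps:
c = 44 (c = -510 + 554 = 44)
K = 2 (K = -2*(-1) = 2)
n(F, m) = -9 + m + 2*F*m (n(F, m) = -9 + ((2*F)*m + m) = -9 + (2*F*m + m) = -9 + (m + 2*F*m) = -9 + m + 2*F*m)
M(G) = -9 + 1/(2*G) (M(G) = -9 + 1/(G + G) = -9 + 1/(2*G))
M(n(2, -3))*c = (-9 + 1/(2*(-9 - 3 + 2*2*(-3))))*44 = (-9 + 1/(2*(-9 - 3 - 12)))*44 = (-9 + (½)/(-24))*44 = (-9 + (½)*(-1/24))*44 = (-9 - 1/48)*44 = -433/48*44 = -4763/12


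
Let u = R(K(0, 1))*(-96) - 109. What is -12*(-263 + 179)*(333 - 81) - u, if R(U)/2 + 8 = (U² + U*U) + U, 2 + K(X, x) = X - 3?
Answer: 261229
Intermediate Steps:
K(X, x) = -5 + X (K(X, x) = -2 + (X - 3) = -2 + (-3 + X) = -5 + X)
R(U) = -16 + 2*U + 4*U² (R(U) = -16 + 2*((U² + U*U) + U) = -16 + 2*((U² + U²) + U) = -16 + 2*(2*U² + U) = -16 + 2*(U + 2*U²) = -16 + (2*U + 4*U²) = -16 + 2*U + 4*U²)
u = -7213 (u = (-16 + 2*(-5 + 0) + 4*(-5 + 0)²)*(-96) - 109 = (-16 + 2*(-5) + 4*(-5)²)*(-96) - 109 = (-16 - 10 + 4*25)*(-96) - 109 = (-16 - 10 + 100)*(-96) - 109 = 74*(-96) - 109 = -7104 - 109 = -7213)
-12*(-263 + 179)*(333 - 81) - u = -12*(-263 + 179)*(333 - 81) - 1*(-7213) = -(-1008)*252 + 7213 = -12*(-21168) + 7213 = 254016 + 7213 = 261229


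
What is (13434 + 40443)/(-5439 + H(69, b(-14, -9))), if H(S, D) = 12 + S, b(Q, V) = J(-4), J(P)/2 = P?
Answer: -17959/1786 ≈ -10.055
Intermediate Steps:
J(P) = 2*P
b(Q, V) = -8 (b(Q, V) = 2*(-4) = -8)
(13434 + 40443)/(-5439 + H(69, b(-14, -9))) = (13434 + 40443)/(-5439 + (12 + 69)) = 53877/(-5439 + 81) = 53877/(-5358) = 53877*(-1/5358) = -17959/1786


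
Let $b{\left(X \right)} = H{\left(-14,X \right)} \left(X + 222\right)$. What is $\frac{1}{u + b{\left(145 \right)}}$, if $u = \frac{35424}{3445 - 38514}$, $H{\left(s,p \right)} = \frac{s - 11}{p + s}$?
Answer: $- \frac{4594039}{326398619} \approx -0.014075$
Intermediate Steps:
$H{\left(s,p \right)} = \frac{-11 + s}{p + s}$
$b{\left(X \right)} = - \frac{25 \left(222 + X\right)}{-14 + X}$ ($b{\left(X \right)} = \frac{-11 - 14}{X - 14} \left(X + 222\right) = \frac{1}{-14 + X} \left(-25\right) \left(222 + X\right) = - \frac{25}{-14 + X} \left(222 + X\right) = - \frac{25 \left(222 + X\right)}{-14 + X}$)
$u = - \frac{35424}{35069}$ ($u = \frac{35424}{3445 - 38514} = \frac{35424}{-35069} = 35424 \left(- \frac{1}{35069}\right) = - \frac{35424}{35069} \approx -1.0101$)
$\frac{1}{u + b{\left(145 \right)}} = \frac{1}{- \frac{35424}{35069} + \frac{25 \left(-222 - 145\right)}{-14 + 145}} = \frac{1}{- \frac{35424}{35069} + \frac{25 \left(-222 - 145\right)}{131}} = \frac{1}{- \frac{35424}{35069} + 25 \cdot \frac{1}{131} \left(-367\right)} = \frac{1}{- \frac{35424}{35069} - \frac{9175}{131}} = \frac{1}{- \frac{326398619}{4594039}} = - \frac{4594039}{326398619}$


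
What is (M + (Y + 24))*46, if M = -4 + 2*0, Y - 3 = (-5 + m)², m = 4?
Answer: 1104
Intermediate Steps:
Y = 4 (Y = 3 + (-5 + 4)² = 3 + (-1)² = 3 + 1 = 4)
M = -4 (M = -4 + 0 = -4)
(M + (Y + 24))*46 = (-4 + (4 + 24))*46 = (-4 + 28)*46 = 24*46 = 1104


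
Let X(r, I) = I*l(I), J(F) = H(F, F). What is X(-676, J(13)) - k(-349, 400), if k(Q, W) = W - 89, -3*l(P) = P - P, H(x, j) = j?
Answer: -311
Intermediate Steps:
J(F) = F
l(P) = 0 (l(P) = -(P - P)/3 = -⅓*0 = 0)
k(Q, W) = -89 + W
X(r, I) = 0 (X(r, I) = I*0 = 0)
X(-676, J(13)) - k(-349, 400) = 0 - (-89 + 400) = 0 - 1*311 = 0 - 311 = -311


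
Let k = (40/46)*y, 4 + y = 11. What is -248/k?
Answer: -1426/35 ≈ -40.743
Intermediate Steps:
y = 7 (y = -4 + 11 = 7)
k = 140/23 (k = (40/46)*7 = (40*(1/46))*7 = (20/23)*7 = 140/23 ≈ 6.0870)
-248/k = -248/140/23 = -248*23/140 = -1426/35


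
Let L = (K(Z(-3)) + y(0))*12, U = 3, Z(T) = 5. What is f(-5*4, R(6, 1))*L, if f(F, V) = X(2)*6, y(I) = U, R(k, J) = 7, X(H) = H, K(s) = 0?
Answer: 432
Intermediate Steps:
y(I) = 3
L = 36 (L = (0 + 3)*12 = 3*12 = 36)
f(F, V) = 12 (f(F, V) = 2*6 = 12)
f(-5*4, R(6, 1))*L = 12*36 = 432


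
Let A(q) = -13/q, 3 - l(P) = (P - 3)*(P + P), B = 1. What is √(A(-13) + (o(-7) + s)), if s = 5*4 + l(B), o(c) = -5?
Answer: √23 ≈ 4.7958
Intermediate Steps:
l(P) = 3 - 2*P*(-3 + P) (l(P) = 3 - (P - 3)*(P + P) = 3 - (-3 + P)*2*P = 3 - 2*P*(-3 + P))
s = 27 (s = 5*4 + (3 - 2*1² + 6*1) = 20 + (3 - 2*1 + 6) = 20 + (3 - 2 + 6) = 20 + 7 = 27)
√(A(-13) + (o(-7) + s)) = √(-13/(-13) + (-5 + 27)) = √(-13*(-1/13) + 22) = √(1 + 22) = √23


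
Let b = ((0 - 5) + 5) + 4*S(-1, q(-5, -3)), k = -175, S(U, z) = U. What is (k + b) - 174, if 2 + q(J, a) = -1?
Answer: -353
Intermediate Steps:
q(J, a) = -3 (q(J, a) = -2 - 1 = -3)
b = -4 (b = ((0 - 5) + 5) + 4*(-1) = (-5 + 5) - 4 = 0 - 4 = -4)
(k + b) - 174 = (-175 - 4) - 174 = -179 - 174 = -353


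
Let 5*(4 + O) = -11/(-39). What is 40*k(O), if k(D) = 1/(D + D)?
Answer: -3900/769 ≈ -5.0715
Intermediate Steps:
O = -769/195 (O = -4 + (-11/(-39))/5 = -4 + (-11*(-1/39))/5 = -4 + (⅕)*(11/39) = -4 + 11/195 = -769/195 ≈ -3.9436)
k(D) = 1/(2*D)
40*k(O) = 40*(1/(2*(-769/195))) = 40*((½)*(-195/769)) = 40*(-195/1538) = -3900/769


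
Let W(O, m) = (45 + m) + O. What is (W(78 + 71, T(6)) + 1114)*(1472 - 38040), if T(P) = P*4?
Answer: -48708576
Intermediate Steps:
T(P) = 4*P
W(O, m) = 45 + O + m
(W(78 + 71, T(6)) + 1114)*(1472 - 38040) = ((45 + (78 + 71) + 4*6) + 1114)*(1472 - 38040) = ((45 + 149 + 24) + 1114)*(-36568) = (218 + 1114)*(-36568) = 1332*(-36568) = -48708576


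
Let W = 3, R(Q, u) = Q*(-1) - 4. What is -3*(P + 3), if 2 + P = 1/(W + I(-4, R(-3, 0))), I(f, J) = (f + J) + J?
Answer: -2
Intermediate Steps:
R(Q, u) = -4 - Q (R(Q, u) = -Q - 4 = -4 - Q)
I(f, J) = f + 2*J (I(f, J) = (J + f) + J = f + 2*J)
P = -7/3 (P = -2 + 1/(3 + (-4 + 2*(-4 - 1*(-3)))) = -2 + 1/(3 + (-4 + 2*(-4 + 3))) = -2 + 1/(3 + (-4 + 2*(-1))) = -2 + 1/(3 + (-4 - 2)) = -2 + 1/(3 - 6) = -2 + 1/(-3) = -2 - 1/3 = -7/3 ≈ -2.3333)
-3*(P + 3) = -3*(-7/3 + 3) = -3*2/3 = -2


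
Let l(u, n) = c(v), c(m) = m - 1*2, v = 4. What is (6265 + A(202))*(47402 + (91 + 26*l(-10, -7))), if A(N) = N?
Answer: 307473515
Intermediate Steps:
c(m) = -2 + m (c(m) = m - 2 = -2 + m)
l(u, n) = 2 (l(u, n) = -2 + 4 = 2)
(6265 + A(202))*(47402 + (91 + 26*l(-10, -7))) = (6265 + 202)*(47402 + (91 + 26*2)) = 6467*(47402 + (91 + 52)) = 6467*(47402 + 143) = 6467*47545 = 307473515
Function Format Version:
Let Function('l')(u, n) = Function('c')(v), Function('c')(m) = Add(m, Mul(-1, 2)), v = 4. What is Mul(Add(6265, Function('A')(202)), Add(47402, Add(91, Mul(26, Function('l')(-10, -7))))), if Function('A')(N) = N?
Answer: 307473515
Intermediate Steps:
Function('c')(m) = Add(-2, m) (Function('c')(m) = Add(m, -2) = Add(-2, m))
Function('l')(u, n) = 2 (Function('l')(u, n) = Add(-2, 4) = 2)
Mul(Add(6265, Function('A')(202)), Add(47402, Add(91, Mul(26, Function('l')(-10, -7))))) = Mul(Add(6265, 202), Add(47402, Add(91, Mul(26, 2)))) = Mul(6467, Add(47402, Add(91, 52))) = Mul(6467, Add(47402, 143)) = Mul(6467, 47545) = 307473515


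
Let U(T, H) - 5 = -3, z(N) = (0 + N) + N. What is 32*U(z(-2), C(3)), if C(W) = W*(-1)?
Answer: 64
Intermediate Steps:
z(N) = 2*N (z(N) = N + N = 2*N)
C(W) = -W
U(T, H) = 2 (U(T, H) = 5 - 3 = 2)
32*U(z(-2), C(3)) = 32*2 = 64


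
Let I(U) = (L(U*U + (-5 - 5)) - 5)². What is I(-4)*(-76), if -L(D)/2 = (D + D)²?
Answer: -6524524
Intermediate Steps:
L(D) = -8*D² (L(D) = -2*(D + D)² = -2*4*D² = -8*D²)
I(U) = (-5 - 8*(-10 + U²)²)² (I(U) = (-8*(U*U + (-5 - 5))² - 5)² = (-8*(U² - 10)² - 5)² = (-8*(-10 + U²)² - 5)² = (-5 - 8*(-10 + U²)²)²)
I(-4)*(-76) = (5 + 8*(-10 + (-4)²)²)²*(-76) = (5 + 8*(-10 + 16)²)²*(-76) = (5 + 8*6²)²*(-76) = (5 + 8*36)²*(-76) = (5 + 288)²*(-76) = 293²*(-76) = 85849*(-76) = -6524524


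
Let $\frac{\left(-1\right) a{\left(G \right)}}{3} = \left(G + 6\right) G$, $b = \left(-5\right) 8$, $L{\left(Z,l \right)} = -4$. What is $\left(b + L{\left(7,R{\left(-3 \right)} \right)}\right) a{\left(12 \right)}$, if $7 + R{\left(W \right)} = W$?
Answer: $28512$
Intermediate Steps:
$R{\left(W \right)} = -7 + W$
$b = -40$
$a{\left(G \right)} = - 3 G \left(6 + G\right)$ ($a{\left(G \right)} = - 3 \left(G + 6\right) G = - 3 \left(6 + G\right) G = - 3 G \left(6 + G\right)$)
$\left(b + L{\left(7,R{\left(-3 \right)} \right)}\right) a{\left(12 \right)} = \left(-40 - 4\right) \left(\left(-3\right) 12 \left(6 + 12\right)\right) = - 44 \left(\left(-3\right) 12 \cdot 18\right) = \left(-44\right) \left(-648\right) = 28512$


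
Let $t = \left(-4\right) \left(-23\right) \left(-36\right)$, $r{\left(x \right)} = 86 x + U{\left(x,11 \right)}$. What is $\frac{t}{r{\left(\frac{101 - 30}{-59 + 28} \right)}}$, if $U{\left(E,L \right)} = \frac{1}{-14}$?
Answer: $\frac{479136}{28505} \approx 16.809$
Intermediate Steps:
$U{\left(E,L \right)} = - \frac{1}{14}$
$r{\left(x \right)} = - \frac{1}{14} + 86 x$ ($r{\left(x \right)} = 86 x - \frac{1}{14} = - \frac{1}{14} + 86 x$)
$t = -3312$ ($t = 92 \left(-36\right) = -3312$)
$\frac{t}{r{\left(\frac{101 - 30}{-59 + 28} \right)}} = - \frac{3312}{- \frac{1}{14} + 86 \frac{101 - 30}{-59 + 28}} = - \frac{3312}{- \frac{1}{14} + 86 \frac{71}{-31}} = - \frac{3312}{- \frac{1}{14} + 86 \cdot 71 \left(- \frac{1}{31}\right)} = - \frac{3312}{- \frac{1}{14} + 86 \left(- \frac{71}{31}\right)} = - \frac{3312}{- \frac{1}{14} - \frac{6106}{31}} = - \frac{3312}{- \frac{85515}{434}} = \left(-3312\right) \left(- \frac{434}{85515}\right) = \frac{479136}{28505}$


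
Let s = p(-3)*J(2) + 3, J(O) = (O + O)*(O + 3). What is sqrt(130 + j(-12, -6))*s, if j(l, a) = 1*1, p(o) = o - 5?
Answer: -157*sqrt(131) ≈ -1796.9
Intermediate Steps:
p(o) = -5 + o
J(O) = 2*O*(3 + O) (J(O) = (2*O)*(3 + O) = 2*O*(3 + O))
j(l, a) = 1
s = -157 (s = (-5 - 3)*(2*2*(3 + 2)) + 3 = -16*2*5 + 3 = -8*20 + 3 = -160 + 3 = -157)
sqrt(130 + j(-12, -6))*s = sqrt(130 + 1)*(-157) = sqrt(131)*(-157) = -157*sqrt(131)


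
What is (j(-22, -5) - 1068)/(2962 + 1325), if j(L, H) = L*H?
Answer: -958/4287 ≈ -0.22347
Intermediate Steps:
j(L, H) = H*L
(j(-22, -5) - 1068)/(2962 + 1325) = (-5*(-22) - 1068)/(2962 + 1325) = (110 - 1068)/4287 = -958*1/4287 = -958/4287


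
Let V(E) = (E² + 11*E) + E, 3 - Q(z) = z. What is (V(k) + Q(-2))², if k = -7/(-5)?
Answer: 352836/625 ≈ 564.54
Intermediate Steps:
Q(z) = 3 - z
k = 7/5 (k = -7*(-⅕) = 7/5 ≈ 1.4000)
V(E) = E² + 12*E
(V(k) + Q(-2))² = (7*(12 + 7/5)/5 + (3 - 1*(-2)))² = ((7/5)*(67/5) + (3 + 2))² = (469/25 + 5)² = (594/25)² = 352836/625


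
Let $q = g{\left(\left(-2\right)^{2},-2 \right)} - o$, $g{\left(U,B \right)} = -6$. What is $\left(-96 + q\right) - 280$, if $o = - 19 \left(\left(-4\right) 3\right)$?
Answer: $-610$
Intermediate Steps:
$o = 228$ ($o = \left(-19\right) \left(-12\right) = 228$)
$q = -234$ ($q = -6 - 228 = -234$)
$\left(-96 + q\right) - 280 = \left(-96 - 234\right) - 280 = -330 - 280 = -610$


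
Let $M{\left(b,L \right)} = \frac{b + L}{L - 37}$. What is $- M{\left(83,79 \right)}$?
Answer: $- \frac{27}{7} \approx -3.8571$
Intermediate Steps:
$M{\left(b,L \right)} = \frac{L + b}{-37 + L}$
$- M{\left(83,79 \right)} = - \frac{79 + 83}{-37 + 79} = - \frac{162}{42} = \left(-1\right) \frac{27}{7} = - \frac{27}{7}$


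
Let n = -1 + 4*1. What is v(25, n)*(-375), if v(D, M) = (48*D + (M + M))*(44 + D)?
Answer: -31205250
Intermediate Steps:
n = 3 (n = -1 + 4 = 3)
v(D, M) = (44 + D)*(2*M + 48*D) (v(D, M) = (48*D + 2*M)*(44 + D) = (2*M + 48*D)*(44 + D) = (44 + D)*(2*M + 48*D))
v(25, n)*(-375) = (48*25**2 + 88*3 + 2112*25 + 2*25*3)*(-375) = (48*625 + 264 + 52800 + 150)*(-375) = (30000 + 264 + 52800 + 150)*(-375) = 83214*(-375) = -31205250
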